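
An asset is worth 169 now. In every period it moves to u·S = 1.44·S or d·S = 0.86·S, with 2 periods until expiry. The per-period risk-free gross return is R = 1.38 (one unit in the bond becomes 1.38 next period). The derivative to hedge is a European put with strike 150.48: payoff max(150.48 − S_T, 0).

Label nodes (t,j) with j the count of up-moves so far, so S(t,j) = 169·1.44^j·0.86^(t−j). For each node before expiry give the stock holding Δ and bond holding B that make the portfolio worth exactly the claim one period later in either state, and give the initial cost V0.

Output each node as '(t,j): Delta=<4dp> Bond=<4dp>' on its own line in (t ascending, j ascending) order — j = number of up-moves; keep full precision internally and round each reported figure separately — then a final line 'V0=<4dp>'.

(0,0): Delta=-0.0195 Bond=3.4374
(1,0): Delta=-0.3024 Bond=45.8548
(1,1): Delta=0.0000 Bond=0.0000
V0=0.1432

Under the risk-neutral measure, an up-move has probability p* = (R−d)/(u−d) = 0.8966 and values discount at R = 1.38.
Payoff layer (t=2): V(2,0)=25.4876, V(2,1)=0.0000, V(2,2)=0.0000
(1,0): S=145.3400. Δ = (V_up−V_dn)/(S_up−S_dn) = (0.0000−25.4876)/(209.2896−124.9924) = -0.3024. V = [p*·0.0000 + (1−p*)·25.4876]/1.38 = 1.9106. B = V − Δ·S = 45.8548.
(1,1): S=243.3600. Δ = (V_up−V_dn)/(S_up−S_dn) = (0.0000−0.0000)/(350.4384−209.2896) = 0.0000. V = [p*·0.0000 + (1−p*)·0.0000]/1.38 = 0.0000. B = V − Δ·S = 0.0000.
(0,0): S=169.0000. Δ = (V_up−V_dn)/(S_up−S_dn) = (0.0000−1.9106)/(243.3600−145.3400) = -0.0195. V = [p*·0.0000 + (1−p*)·1.9106]/1.38 = 0.1432. B = V − Δ·S = 3.4374.
Each (Δ,B) replicates both successor values, so the strategy is self-financing and V0 is arbitrage-free.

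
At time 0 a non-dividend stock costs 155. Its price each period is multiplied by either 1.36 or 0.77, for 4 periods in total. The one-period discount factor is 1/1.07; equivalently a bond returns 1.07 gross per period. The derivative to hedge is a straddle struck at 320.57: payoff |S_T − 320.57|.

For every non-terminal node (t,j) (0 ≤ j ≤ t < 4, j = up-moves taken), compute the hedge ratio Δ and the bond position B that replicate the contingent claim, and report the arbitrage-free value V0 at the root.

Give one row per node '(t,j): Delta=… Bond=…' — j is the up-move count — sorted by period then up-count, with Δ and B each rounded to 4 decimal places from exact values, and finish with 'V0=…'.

(0,0): Delta=-0.5079 Bond=189.6685
(1,0): Delta=-1.0000 Bond=261.6806
(1,1): Delta=-0.2385 Bond=146.1679
(2,0): Delta=-1.0000 Bond=279.9983
(2,1): Delta=-1.0000 Bond=279.9983
(2,2): Delta=0.1782 Bond=36.9210
(3,0): Delta=-1.0000 Bond=299.5981
(3,1): Delta=-1.0000 Bond=299.5981
(3,2): Delta=-1.0000 Bond=299.5981
(3,3): Delta=0.8231 Bond=-211.9173
V0=110.9481

Since d<R<u, set p* = (R−d)/(u−d) = 0.5085; price each node as the discounted p*-expectation of its children.
Terminal payoffs: V(4,0)=266.0828, V(4,1)=224.3328, V(4,2)=150.5927, V(4,3)=20.3503, V(4,4)=209.6881
  t=3,j=0: stock 70.7626 → up 96.2372 (V=224.3328), down 54.4872 (V=266.0828). Price 228.8355; hedge Δ=-1.0000, bond B=299.5981.
  t=3,j=1: stock 124.9833 → up 169.9773 (V=150.5927), down 96.2372 (V=224.3328). Price 174.6148; hedge Δ=-1.0000, bond B=299.5981.
  t=3,j=2: stock 220.7498 → up 300.2197 (V=20.3503), down 169.9773 (V=150.5927). Price 78.8484; hedge Δ=-1.0000, bond B=299.5981.
  t=3,j=3: stock 389.8957 → up 530.2581 (V=209.6881), down 300.2197 (V=20.3503). Price 108.9942; hedge Δ=0.8231, bond B=-211.9173.
  t=2,j=0: stock 91.8995 → up 124.9833 (V=174.6148), down 70.7626 (V=228.8355). Price 188.0988; hedge Δ=-1.0000, bond B=279.9983.
  t=2,j=1: stock 162.3160 → up 220.7498 (V=78.8484), down 124.9833 (V=174.6148). Price 117.6823; hedge Δ=-1.0000, bond B=279.9983.
  t=2,j=2: stock 286.6880 → up 389.8957 (V=108.9942), down 220.7498 (V=78.8484). Price 88.0157; hedge Δ=0.1782, bond B=36.9210.
  t=1,j=0: stock 119.3500 → up 162.3160 (V=117.6823), down 91.8995 (V=188.0988). Price 142.3306; hedge Δ=-1.0000, bond B=261.6806.
  t=1,j=1: stock 210.8000 → up 286.6880 (V=88.0157), down 162.3160 (V=117.6823). Price 95.8856; hedge Δ=-0.2385, bond B=146.1679.
  t=0,j=0: stock 155.0000 → up 210.8000 (V=95.8856), down 119.3500 (V=142.3306). Price 110.9481; hedge Δ=-0.5079, bond B=189.6685.
Check: Δ(0,0)·S0 + B(0,0) = 110.9481 = V0.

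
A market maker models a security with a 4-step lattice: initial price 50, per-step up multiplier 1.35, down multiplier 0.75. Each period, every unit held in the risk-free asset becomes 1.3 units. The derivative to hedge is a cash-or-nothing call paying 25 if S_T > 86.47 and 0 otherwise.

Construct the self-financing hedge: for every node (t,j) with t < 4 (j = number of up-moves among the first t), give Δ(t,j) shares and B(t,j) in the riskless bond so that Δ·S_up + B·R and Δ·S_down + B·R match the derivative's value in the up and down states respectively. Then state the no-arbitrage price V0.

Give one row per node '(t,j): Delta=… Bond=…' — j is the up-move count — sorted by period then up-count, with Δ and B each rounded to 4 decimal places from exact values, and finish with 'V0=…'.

(0,0): Delta=0.0797 Bond=4.4437
(1,0): Delta=0.5525 Bond=-11.9521
(1,1): Delta=0.0558 Bond=7.3885
(2,0): Delta=0.0000 Bond=0.0000
(2,1): Delta=0.5804 Bond=-16.9502
(2,2): Delta=0.0293 Bond=12.0192
(3,0): Delta=0.0000 Bond=0.0000
(3,1): Delta=0.0000 Bond=0.0000
(3,2): Delta=0.6097 Bond=-24.0385
(3,3): Delta=0.0000 Bond=19.2308
V0=8.4277

Under the risk-neutral measure, an up-move has probability p* = (R−d)/(u−d) = 0.9167 and values discount at R = 1.3.
Terminal values V(4,·): V(4,0)=0.0000, V(4,1)=0.0000, V(4,2)=0.0000, V(4,3)=25.0000, V(4,4)=25.0000
  t=3,j=0: stock 21.0938 → up 28.4766 (V=0.0000), down 15.8203 (V=0.0000). Price 0.0000; hedge Δ=0.0000, bond B=0.0000.
  t=3,j=1: stock 37.9688 → up 51.2578 (V=0.0000), down 28.4766 (V=0.0000). Price 0.0000; hedge Δ=0.0000, bond B=0.0000.
  t=3,j=2: stock 68.3438 → up 92.2641 (V=25.0000), down 51.2578 (V=0.0000). Price 17.6282; hedge Δ=0.6097, bond B=-24.0385.
  t=3,j=3: stock 123.0188 → up 166.0753 (V=25.0000), down 92.2641 (V=25.0000). Price 19.2308; hedge Δ=0.0000, bond B=19.2308.
  t=2,j=0: stock 28.1250 → up 37.9688 (V=0.0000), down 21.0938 (V=0.0000). Price 0.0000; hedge Δ=0.0000, bond B=0.0000.
  t=2,j=1: stock 50.6250 → up 68.3438 (V=17.6282), down 37.9688 (V=0.0000). Price 12.4301; hedge Δ=0.5804, bond B=-16.9502.
  t=2,j=2: stock 91.1250 → up 123.0188 (V=19.2308), down 68.3438 (V=17.6282). Price 14.6902; hedge Δ=0.0293, bond B=12.0192.
  t=1,j=0: stock 37.5000 → up 50.6250 (V=12.4301), down 28.1250 (V=0.0000). Price 8.7648; hedge Δ=0.5525, bond B=-11.9521.
  t=1,j=1: stock 67.5000 → up 91.1250 (V=14.6902), down 50.6250 (V=12.4301). Price 11.1553; hedge Δ=0.0558, bond B=7.3885.
  t=0,j=0: stock 50.0000 → up 67.5000 (V=11.1553), down 37.5000 (V=8.7648). Price 8.4277; hedge Δ=0.0797, bond B=4.4437.
Each (Δ,B) replicates both successor values, so the strategy is self-financing and V0 is arbitrage-free.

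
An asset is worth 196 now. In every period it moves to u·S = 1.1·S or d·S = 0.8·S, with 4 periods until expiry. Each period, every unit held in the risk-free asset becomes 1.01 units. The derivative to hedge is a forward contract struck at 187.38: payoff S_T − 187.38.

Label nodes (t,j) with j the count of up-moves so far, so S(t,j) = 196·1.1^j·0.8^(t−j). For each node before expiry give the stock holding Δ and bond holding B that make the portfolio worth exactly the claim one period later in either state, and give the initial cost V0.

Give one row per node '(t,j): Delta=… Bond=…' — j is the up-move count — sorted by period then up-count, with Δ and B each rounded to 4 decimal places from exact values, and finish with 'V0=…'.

Risk-neutral probability p* = (R−d)/(u−d) = (1.01−0.8)/(1.1−0.8) = 0.7000.
At expiry t=4: V(4,0)=-107.0984, V(4,1)=-76.9928, V(4,2)=-35.5976, V(4,3)=21.3208, V(4,4)=99.5836
Node (3,0) S=100.3520: V=(p*·-76.9928+(1−p*)·-107.0984)/1.01=-85.1728; Δ=(-76.9928−-107.0984)/(110.3872−80.2816)=1.0000; B=V−Δ·S=-185.5248
Node (3,1) S=137.9840: V=(p*·-35.5976+(1−p*)·-76.9928)/1.01=-47.5408; Δ=(-35.5976−-76.9928)/(151.7824−110.3872)=1.0000; B=V−Δ·S=-185.5248
Node (3,2) S=189.7280: V=(p*·21.3208+(1−p*)·-35.5976)/1.01=4.2032; Δ=(21.3208−-35.5976)/(208.7008−151.7824)=1.0000; B=V−Δ·S=-185.5248
Node (3,3) S=260.8760: V=(p*·99.5836+(1−p*)·21.3208)/1.01=75.3512; Δ=(99.5836−21.3208)/(286.9636−208.7008)=1.0000; B=V−Δ·S=-185.5248
Node (2,0) S=125.4400: V=(p*·-47.5408+(1−p*)·-85.1728)/1.01=-58.2479; Δ=(-47.5408−-85.1728)/(137.9840−100.3520)=1.0000; B=V−Δ·S=-183.6879
Node (2,1) S=172.4800: V=(p*·4.2032+(1−p*)·-47.5408)/1.01=-11.2079; Δ=(4.2032−-47.5408)/(189.7280−137.9840)=1.0000; B=V−Δ·S=-183.6879
Node (2,2) S=237.1600: V=(p*·75.3512+(1−p*)·4.2032)/1.01=53.4721; Δ=(75.3512−4.2032)/(260.8760−189.7280)=1.0000; B=V−Δ·S=-183.6879
Node (1,0) S=156.8000: V=(p*·-11.2079+(1−p*)·-58.2479)/1.01=-25.0692; Δ=(-11.2079−-58.2479)/(172.4800−125.4400)=1.0000; B=V−Δ·S=-181.8692
Node (1,1) S=215.6000: V=(p*·53.4721+(1−p*)·-11.2079)/1.01=33.7308; Δ=(53.4721−-11.2079)/(237.1600−172.4800)=1.0000; B=V−Δ·S=-181.8692
Node (0,0) S=196.0000: V=(p*·33.7308+(1−p*)·-25.0692)/1.01=15.9315; Δ=(33.7308−-25.0692)/(215.6000−156.8000)=1.0000; B=V−Δ·S=-180.0685
Each (Δ,B) replicates both successor values, so the strategy is self-financing and V0 is arbitrage-free.

(0,0): Delta=1.0000 Bond=-180.0685
(1,0): Delta=1.0000 Bond=-181.8692
(1,1): Delta=1.0000 Bond=-181.8692
(2,0): Delta=1.0000 Bond=-183.6879
(2,1): Delta=1.0000 Bond=-183.6879
(2,2): Delta=1.0000 Bond=-183.6879
(3,0): Delta=1.0000 Bond=-185.5248
(3,1): Delta=1.0000 Bond=-185.5248
(3,2): Delta=1.0000 Bond=-185.5248
(3,3): Delta=1.0000 Bond=-185.5248
V0=15.9315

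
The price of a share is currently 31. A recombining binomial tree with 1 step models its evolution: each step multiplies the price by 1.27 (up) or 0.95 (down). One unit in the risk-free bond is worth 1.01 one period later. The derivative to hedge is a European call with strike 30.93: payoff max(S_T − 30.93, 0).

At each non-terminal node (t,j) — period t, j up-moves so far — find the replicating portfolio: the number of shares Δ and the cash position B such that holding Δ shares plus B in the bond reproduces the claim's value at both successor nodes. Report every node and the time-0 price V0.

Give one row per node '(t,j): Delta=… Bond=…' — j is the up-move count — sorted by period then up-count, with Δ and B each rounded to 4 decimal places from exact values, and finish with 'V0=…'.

Since d<R<u, set p* = (R−d)/(u−d) = 0.1875; price each node as the discounted p*-expectation of its children.
Terminal payoffs: V(1,0)=0.0000, V(1,1)=8.4400
(0,0): S=31.0000. Δ = (V_up−V_dn)/(S_up−S_dn) = (8.4400−0.0000)/(39.3700−29.4500) = 0.8508. V = [p*·8.4400 + (1−p*)·0.0000]/1.01 = 1.5668. B = V − Δ·S = -24.8082.
Check: Δ(0,0)·S0 + B(0,0) = 1.5668 = V0.

(0,0): Delta=0.8508 Bond=-24.8082
V0=1.5668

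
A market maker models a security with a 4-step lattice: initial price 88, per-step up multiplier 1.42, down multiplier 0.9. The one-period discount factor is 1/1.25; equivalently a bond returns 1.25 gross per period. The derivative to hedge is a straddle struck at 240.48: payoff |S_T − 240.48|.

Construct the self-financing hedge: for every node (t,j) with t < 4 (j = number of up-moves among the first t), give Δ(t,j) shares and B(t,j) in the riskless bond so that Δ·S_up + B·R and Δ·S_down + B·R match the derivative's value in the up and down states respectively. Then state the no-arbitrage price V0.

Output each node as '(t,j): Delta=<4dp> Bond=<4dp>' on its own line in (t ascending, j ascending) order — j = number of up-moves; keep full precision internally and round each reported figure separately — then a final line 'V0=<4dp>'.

Risk-neutral probability p* = (R−d)/(u−d) = (1.25−0.9)/(1.42−0.9) = 0.6731.
Terminal values V(4,·): V(4,0)=182.7432, V(4,1)=149.3842, V(4,2)=96.7510, V(4,3)=13.7076, V(4,4)=117.3165
Node (3,0) S=64.1520: V=(p*·149.3842+(1−p*)·182.7432)/1.25=128.2320; Δ=(149.3842−182.7432)/(91.0958−57.7368)=-1.0000; B=V−Δ·S=192.3840
Node (3,1) S=101.2176: V=(p*·96.7510+(1−p*)·149.3842)/1.25=91.1664; Δ=(96.7510−149.3842)/(143.7290−91.0958)=-1.0000; B=V−Δ·S=192.3840
Node (3,2) S=159.6989: V=(p*·13.7076+(1−p*)·96.7510)/1.25=32.6851; Δ=(13.7076−96.7510)/(226.7724−143.7290)=-1.0000; B=V−Δ·S=192.3840
Node (3,3) S=251.9693: V=(p*·117.3165+(1−p*)·13.7076)/1.25=66.7555; Δ=(117.3165−13.7076)/(357.7965−226.7724)=0.7908; B=V−Δ·S=-132.4924
Node (2,0) S=71.2800: V=(p*·91.1664+(1−p*)·128.2320)/1.25=82.6272; Δ=(91.1664−128.2320)/(101.2176−64.1520)=-1.0000; B=V−Δ·S=153.9072
Node (2,1) S=112.4640: V=(p*·32.6851+(1−p*)·91.1664)/1.25=41.4432; Δ=(32.6851−91.1664)/(159.6989−101.2176)=-1.0000; B=V−Δ·S=153.9072
Node (2,2) S=177.4432: V=(p*·66.7555+(1−p*)·32.6851)/1.25=44.4937; Δ=(66.7555−32.6851)/(251.9693−159.6989)=0.3692; B=V−Δ·S=-21.0262
Node (1,0) S=79.2000: V=(p*·41.4432+(1−p*)·82.6272)/1.25=43.9258; Δ=(41.4432−82.6272)/(112.4640−71.2800)=-1.0000; B=V−Δ·S=123.1258
Node (1,1) S=124.9600: V=(p*·44.4937+(1−p*)·41.4432)/1.25=34.7971; Δ=(44.4937−41.4432)/(177.4432−112.4640)=0.0469; B=V−Δ·S=28.9308
Node (0,0) S=88.0000: V=(p*·34.7971+(1−p*)·43.9258)/1.25=30.2252; Δ=(34.7971−43.9258)/(124.9600−79.2000)=-0.1995; B=V−Δ·S=47.7803
Each (Δ,B) replicates both successor values, so the strategy is self-financing and V0 is arbitrage-free.

(0,0): Delta=-0.1995 Bond=47.7803
(1,0): Delta=-1.0000 Bond=123.1258
(1,1): Delta=0.0469 Bond=28.9308
(2,0): Delta=-1.0000 Bond=153.9072
(2,1): Delta=-1.0000 Bond=153.9072
(2,2): Delta=0.3692 Bond=-21.0262
(3,0): Delta=-1.0000 Bond=192.3840
(3,1): Delta=-1.0000 Bond=192.3840
(3,2): Delta=-1.0000 Bond=192.3840
(3,3): Delta=0.7908 Bond=-132.4924
V0=30.2252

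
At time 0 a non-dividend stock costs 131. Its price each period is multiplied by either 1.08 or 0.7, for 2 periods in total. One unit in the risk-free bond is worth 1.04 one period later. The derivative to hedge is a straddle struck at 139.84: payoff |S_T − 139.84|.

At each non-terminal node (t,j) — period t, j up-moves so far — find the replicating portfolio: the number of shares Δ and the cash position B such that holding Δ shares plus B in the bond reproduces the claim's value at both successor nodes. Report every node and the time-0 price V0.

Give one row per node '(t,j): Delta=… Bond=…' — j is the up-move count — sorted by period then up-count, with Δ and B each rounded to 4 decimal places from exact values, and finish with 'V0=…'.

(0,0): Delta=-0.5521 Bond=89.7965
(1,0): Delta=-1.0000 Bond=134.4615
(1,1): Delta=-0.5179 Bond=88.5563
V0=17.4724

Risk-neutral probability p* = (R−d)/(u−d) = (1.04−0.7)/(1.08−0.7) = 0.8947.
Terminal values V(2,·): V(2,0)=75.6500, V(2,1)=40.8040, V(2,2)=12.9584
Node (1,0) S=91.7000: V=(p*·40.8040+(1−p*)·75.6500)/1.04=42.7615; Δ=(40.8040−75.6500)/(99.0360−64.1900)=-1.0000; B=V−Δ·S=134.4615
Node (1,1) S=141.4800: V=(p*·12.9584+(1−p*)·40.8040)/1.04=15.2784; Δ=(12.9584−40.8040)/(152.7984−99.0360)=-0.5179; B=V−Δ·S=88.5563
Node (0,0) S=131.0000: V=(p*·15.2784+(1−p*)·42.7615)/1.04=17.4724; Δ=(15.2784−42.7615)/(141.4800−91.7000)=-0.5521; B=V−Δ·S=89.7965
The time-0 hedge costs 17.4724, which is the no-arbitrage price.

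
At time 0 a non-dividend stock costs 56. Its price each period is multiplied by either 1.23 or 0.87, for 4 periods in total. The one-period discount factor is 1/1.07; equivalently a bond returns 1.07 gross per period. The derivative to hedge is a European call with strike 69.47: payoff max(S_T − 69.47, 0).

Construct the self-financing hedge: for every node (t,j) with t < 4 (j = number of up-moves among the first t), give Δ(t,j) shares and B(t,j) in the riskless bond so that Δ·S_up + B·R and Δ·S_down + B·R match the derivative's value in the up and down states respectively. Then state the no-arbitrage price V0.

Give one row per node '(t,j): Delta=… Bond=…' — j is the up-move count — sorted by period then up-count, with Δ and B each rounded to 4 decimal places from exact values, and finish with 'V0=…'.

(0,0): Delta=0.6136 Bond=-25.1656
(1,0): Delta=0.3257 Bond=-12.9027
(1,1): Delta=0.7765 Bond=-38.1469
(2,0): Delta=0.0000 Bond=0.0000
(2,1): Delta=0.5100 Bond=-24.8506
(2,2): Delta=0.9272 Bond=-53.5904
(3,0): Delta=0.0000 Bond=0.0000
(3,1): Delta=0.0000 Bond=0.0000
(3,2): Delta=0.7986 Bond=-47.8623
(3,3): Delta=1.0000 Bond=-64.9252
V0=9.1946

Under the risk-neutral measure, an up-move has probability p* = (R−d)/(u−d) = 0.5556 and values discount at R = 1.07.
Payoff layer (t=4): V(4,0)=0.0000, V(4,1)=0.0000, V(4,2)=0.0000, V(4,3)=21.1914, V(4,4)=58.7065
Node (3,0) S=36.8762: V=(p*·0.0000+(1−p*)·0.0000)/1.07=0.0000; Δ=(0.0000−0.0000)/(45.3577−32.0823)=0.0000; B=V−Δ·S=0.0000
Node (3,1) S=52.1353: V=(p*·0.0000+(1−p*)·0.0000)/1.07=0.0000; Δ=(0.0000−0.0000)/(64.1264−45.3577)=0.0000; B=V−Δ·S=0.0000
Node (3,2) S=73.7085: V=(p*·21.1914+(1−p*)·0.0000)/1.07=11.0028; Δ=(21.1914−0.0000)/(90.6614−64.1264)=0.7986; B=V−Δ·S=-47.8623
Node (3,3) S=104.2086: V=(p*·58.7065+(1−p*)·21.1914)/1.07=39.2833; Δ=(58.7065−21.1914)/(128.1765−90.6614)=1.0000; B=V−Δ·S=-64.9252
Node (2,0) S=42.3864: V=(p*·0.0000+(1−p*)·0.0000)/1.07=0.0000; Δ=(0.0000−0.0000)/(52.1353−36.8762)=0.0000; B=V−Δ·S=0.0000
Node (2,1) S=59.9256: V=(p*·11.0028+(1−p*)·0.0000)/1.07=5.7128; Δ=(11.0028−0.0000)/(73.7085−52.1353)=0.5100; B=V−Δ·S=-24.8506
Node (2,2) S=84.7224: V=(p*·39.2833+(1−p*)·11.0028)/1.07=24.9666; Δ=(39.2833−11.0028)/(104.2086−73.7085)=0.9272; B=V−Δ·S=-53.5904
Node (1,0) S=48.7200: V=(p*·5.7128+(1−p*)·0.0000)/1.07=2.9661; Δ=(5.7128−0.0000)/(59.9256−42.3864)=0.3257; B=V−Δ·S=-12.9027
Node (1,1) S=68.8800: V=(p*·24.9666+(1−p*)·5.7128)/1.07=15.3358; Δ=(24.9666−5.7128)/(84.7224−59.9256)=0.7765; B=V−Δ·S=-38.1469
Node (0,0) S=56.0000: V=(p*·15.3358+(1−p*)·2.9661)/1.07=9.1946; Δ=(15.3358−2.9661)/(68.8800−48.7200)=0.6136; B=V−Δ·S=-25.1656
Root portfolio cost Δ·56+B reproduces V0=9.1946.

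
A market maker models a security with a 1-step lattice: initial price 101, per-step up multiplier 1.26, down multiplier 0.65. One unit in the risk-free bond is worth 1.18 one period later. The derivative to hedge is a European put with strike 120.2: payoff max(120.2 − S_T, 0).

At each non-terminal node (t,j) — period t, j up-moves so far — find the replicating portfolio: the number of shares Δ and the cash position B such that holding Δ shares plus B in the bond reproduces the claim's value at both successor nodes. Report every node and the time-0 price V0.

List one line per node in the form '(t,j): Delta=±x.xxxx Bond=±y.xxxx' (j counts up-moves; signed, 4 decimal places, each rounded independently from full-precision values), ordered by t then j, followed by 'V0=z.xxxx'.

(0,0): Delta=-0.8854 Bond=95.4890
V0=6.0628

Risk-neutral probability p* = (R−d)/(u−d) = (1.18−0.65)/(1.26−0.65) = 0.8689.
Terminal values V(1,·): V(1,0)=54.5500, V(1,1)=0.0000
Node (0,0) S=101.0000: V=(p*·0.0000+(1−p*)·54.5500)/1.18=6.0628; Δ=(0.0000−54.5500)/(127.2600−65.6500)=-0.8854; B=V−Δ·S=95.4890
Check: Δ(0,0)·S0 + B(0,0) = 6.0628 = V0.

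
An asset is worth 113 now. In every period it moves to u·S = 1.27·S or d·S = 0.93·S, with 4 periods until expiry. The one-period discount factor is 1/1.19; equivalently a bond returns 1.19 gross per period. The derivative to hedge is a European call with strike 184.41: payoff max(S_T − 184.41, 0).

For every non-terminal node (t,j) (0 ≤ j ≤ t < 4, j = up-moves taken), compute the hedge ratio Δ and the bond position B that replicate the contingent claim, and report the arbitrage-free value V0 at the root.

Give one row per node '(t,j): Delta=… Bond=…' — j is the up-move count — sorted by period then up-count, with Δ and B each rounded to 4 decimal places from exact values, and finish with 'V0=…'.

No-arbitrage ⇒ martingale measure with p* = (R−d)/(u−d) = 0.7647.
Terminal values V(4,·): V(4,0)=0.0000, V(4,1)=0.0000, V(4,2)=0.0000, V(4,3)=30.8546, V(4,4)=109.5534
(3,0): S=90.8923. Δ = (V_up−V_dn)/(S_up−S_dn) = (0.0000−0.0000)/(115.4333−84.5299) = 0.0000. V = [p*·0.0000 + (1−p*)·0.0000]/1.19 = 0.0000. B = V − Δ·S = 0.0000.
(3,1): S=124.1218. Δ = (V_up−V_dn)/(S_up−S_dn) = (0.0000−0.0000)/(157.6347−115.4333) = 0.0000. V = [p*·0.0000 + (1−p*)·0.0000]/1.19 = 0.0000. B = V − Δ·S = 0.0000.
(3,2): S=169.4997. Δ = (V_up−V_dn)/(S_up−S_dn) = (30.8546−0.0000)/(215.2646−157.6347) = 0.5354. V = [p*·30.8546 + (1−p*)·0.0000]/1.19 = 19.8275. B = V − Δ·S = -70.9213.
(3,3): S=231.4673. Δ = (V_up−V_dn)/(S_up−S_dn) = (109.5534−30.8546)/(293.9634−215.2646) = 1.0000. V = [p*·109.5534 + (1−p*)·30.8546]/1.19 = 76.5009. B = V − Δ·S = -154.9664.
(2,0): S=97.7337. Δ = (V_up−V_dn)/(S_up−S_dn) = (0.0000−0.0000)/(124.1218−90.8923) = 0.0000. V = [p*·0.0000 + (1−p*)·0.0000]/1.19 = 0.0000. B = V − Δ·S = 0.0000.
(2,1): S=133.4643. Δ = (V_up−V_dn)/(S_up−S_dn) = (19.8275−0.0000)/(169.4997−124.1218) = 0.4369. V = [p*·19.8275 + (1−p*)·0.0000]/1.19 = 12.7413. B = V − Δ·S = -45.5747.
(2,2): S=182.2577. Δ = (V_up−V_dn)/(S_up−S_dn) = (76.5009−19.8275)/(231.4673−169.4997) = 0.9146. V = [p*·76.5009 + (1−p*)·19.8275]/1.19 = 53.0806. B = V − Δ·S = -113.6059.
(1,0): S=105.0900. Δ = (V_up−V_dn)/(S_up−S_dn) = (12.7413−0.0000)/(133.4643−97.7337) = 0.3566. V = [p*·12.7413 + (1−p*)·0.0000]/1.19 = 8.1877. B = V − Δ·S = -29.2868.
(1,1): S=143.5100. Δ = (V_up−V_dn)/(S_up−S_dn) = (53.0806−12.7413)/(182.2577−133.4643) = 0.8267. V = [p*·53.0806 + (1−p*)·12.7413]/1.19 = 36.6294. B = V − Δ·S = -82.0156.
(0,0): S=113.0000. Δ = (V_up−V_dn)/(S_up−S_dn) = (36.6294−8.1877)/(143.5100−105.0900) = 0.7403. V = [p*·36.6294 + (1−p*)·8.1877]/1.19 = 25.1574. B = V − Δ·S = -58.4948.
Each (Δ,B) replicates both successor values, so the strategy is self-financing and V0 is arbitrage-free.

(0,0): Delta=0.7403 Bond=-58.4948
(1,0): Delta=0.3566 Bond=-29.2868
(1,1): Delta=0.8267 Bond=-82.0156
(2,0): Delta=0.0000 Bond=0.0000
(2,1): Delta=0.4369 Bond=-45.5747
(2,2): Delta=0.9146 Bond=-113.6059
(3,0): Delta=0.0000 Bond=0.0000
(3,1): Delta=0.0000 Bond=0.0000
(3,2): Delta=0.5354 Bond=-70.9213
(3,3): Delta=1.0000 Bond=-154.9664
V0=25.1574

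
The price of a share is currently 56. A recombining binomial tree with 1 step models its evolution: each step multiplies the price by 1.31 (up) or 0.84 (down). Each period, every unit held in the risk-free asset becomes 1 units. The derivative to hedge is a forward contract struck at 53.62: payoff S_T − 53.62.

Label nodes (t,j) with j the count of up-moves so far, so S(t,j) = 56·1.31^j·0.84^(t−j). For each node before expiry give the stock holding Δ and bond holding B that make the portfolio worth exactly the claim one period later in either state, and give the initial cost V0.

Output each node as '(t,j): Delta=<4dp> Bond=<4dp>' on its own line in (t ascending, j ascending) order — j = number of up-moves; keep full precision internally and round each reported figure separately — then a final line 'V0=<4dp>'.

(0,0): Delta=1.0000 Bond=-53.6200
V0=2.3800

The replicating-portfolio and risk-neutral prices coincide; use p* = (1−0.84)/(1.31−0.84) = 0.3404 for the latter.
Terminal values V(1,·): V(1,0)=-6.5800, V(1,1)=19.7400
(0,0): S=56.0000. Δ = (V_up−V_dn)/(S_up−S_dn) = (19.7400−-6.5800)/(73.3600−47.0400) = 1.0000. V = [p*·19.7400 + (1−p*)·-6.5800]/1 = 2.3800. B = V − Δ·S = -53.6200.
Root portfolio cost Δ·56+B reproduces V0=2.3800.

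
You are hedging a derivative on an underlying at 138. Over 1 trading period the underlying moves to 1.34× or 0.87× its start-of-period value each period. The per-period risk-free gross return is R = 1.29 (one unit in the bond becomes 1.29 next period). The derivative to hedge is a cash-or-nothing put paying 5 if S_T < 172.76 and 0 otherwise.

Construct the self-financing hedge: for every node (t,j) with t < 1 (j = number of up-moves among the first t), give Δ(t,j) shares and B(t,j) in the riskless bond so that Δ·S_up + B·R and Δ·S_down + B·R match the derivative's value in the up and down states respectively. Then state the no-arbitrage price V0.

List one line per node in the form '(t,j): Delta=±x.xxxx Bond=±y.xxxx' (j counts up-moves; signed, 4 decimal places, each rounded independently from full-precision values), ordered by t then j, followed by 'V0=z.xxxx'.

Under the risk-neutral measure, an up-move has probability p* = (R−d)/(u−d) = 0.8936 and values discount at R = 1.29.
Terminal payoffs: V(1,0)=5.0000, V(1,1)=0.0000
  t=0,j=0: stock 138.0000 → up 184.9200 (V=0.0000), down 120.0600 (V=5.0000). Price 0.4123; hedge Δ=-0.0771, bond B=11.0506.
Root portfolio cost Δ·138+B reproduces V0=0.4123.

(0,0): Delta=-0.0771 Bond=11.0506
V0=0.4123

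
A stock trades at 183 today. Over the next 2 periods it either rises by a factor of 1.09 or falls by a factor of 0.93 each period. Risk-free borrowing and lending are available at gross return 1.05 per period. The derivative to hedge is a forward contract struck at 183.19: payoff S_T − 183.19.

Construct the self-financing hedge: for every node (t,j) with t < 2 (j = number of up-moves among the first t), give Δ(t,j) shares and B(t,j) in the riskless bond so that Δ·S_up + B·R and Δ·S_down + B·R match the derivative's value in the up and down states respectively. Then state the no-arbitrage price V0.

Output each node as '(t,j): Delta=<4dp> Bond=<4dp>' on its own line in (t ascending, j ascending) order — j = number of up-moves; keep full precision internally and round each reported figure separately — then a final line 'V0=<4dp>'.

(0,0): Delta=1.0000 Bond=-166.1587
(1,0): Delta=1.0000 Bond=-174.4667
(1,1): Delta=1.0000 Bond=-174.4667
V0=16.8413

The replicating-portfolio and risk-neutral prices coincide; use p* = (1.05−0.93)/(1.09−0.93) = 0.7500 for the latter.
Payoff layer (t=2): V(2,0)=-24.9133, V(2,1)=2.3171, V(2,2)=34.2323
(1,0): S=170.1900. Δ = (V_up−V_dn)/(S_up−S_dn) = (2.3171−-24.9133)/(185.5071−158.2767) = 1.0000. V = [p*·2.3171 + (1−p*)·-24.9133]/1.05 = -4.2767. B = V − Δ·S = -174.4667.
(1,1): S=199.4700. Δ = (V_up−V_dn)/(S_up−S_dn) = (34.2323−2.3171)/(217.4223−185.5071) = 1.0000. V = [p*·34.2323 + (1−p*)·2.3171]/1.05 = 25.0033. B = V − Δ·S = -174.4667.
(0,0): S=183.0000. Δ = (V_up−V_dn)/(S_up−S_dn) = (25.0033−-4.2767)/(199.4700−170.1900) = 1.0000. V = [p*·25.0033 + (1−p*)·-4.2767]/1.05 = 16.8413. B = V − Δ·S = -166.1587.
Check: Δ(0,0)·S0 + B(0,0) = 16.8413 = V0.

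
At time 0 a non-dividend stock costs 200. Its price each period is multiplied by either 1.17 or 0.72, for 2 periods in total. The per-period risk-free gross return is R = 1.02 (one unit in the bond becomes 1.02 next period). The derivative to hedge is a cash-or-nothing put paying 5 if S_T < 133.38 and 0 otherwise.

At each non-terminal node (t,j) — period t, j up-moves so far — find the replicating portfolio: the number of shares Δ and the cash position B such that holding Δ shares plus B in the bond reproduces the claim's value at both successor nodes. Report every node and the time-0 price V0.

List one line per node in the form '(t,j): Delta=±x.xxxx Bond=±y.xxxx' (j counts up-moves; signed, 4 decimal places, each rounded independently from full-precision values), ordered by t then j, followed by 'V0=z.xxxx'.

(0,0): Delta=-0.0182 Bond=4.1651
(1,0): Delta=-0.0772 Bond=12.7451
(1,1): Delta=0.0000 Bond=0.0000
V0=0.5340

No-arbitrage ⇒ martingale measure with p* = (R−d)/(u−d) = 0.6667.
Terminal values V(2,·): V(2,0)=5.0000, V(2,1)=0.0000, V(2,2)=0.0000
Node (1,0) S=144.0000: V=(p*·0.0000+(1−p*)·5.0000)/1.02=1.6340; Δ=(0.0000−5.0000)/(168.4800−103.6800)=-0.0772; B=V−Δ·S=12.7451
Node (1,1) S=234.0000: V=(p*·0.0000+(1−p*)·0.0000)/1.02=0.0000; Δ=(0.0000−0.0000)/(273.7800−168.4800)=0.0000; B=V−Δ·S=0.0000
Node (0,0) S=200.0000: V=(p*·0.0000+(1−p*)·1.6340)/1.02=0.5340; Δ=(0.0000−1.6340)/(234.0000−144.0000)=-0.0182; B=V−Δ·S=4.1651
Each (Δ,B) replicates both successor values, so the strategy is self-financing and V0 is arbitrage-free.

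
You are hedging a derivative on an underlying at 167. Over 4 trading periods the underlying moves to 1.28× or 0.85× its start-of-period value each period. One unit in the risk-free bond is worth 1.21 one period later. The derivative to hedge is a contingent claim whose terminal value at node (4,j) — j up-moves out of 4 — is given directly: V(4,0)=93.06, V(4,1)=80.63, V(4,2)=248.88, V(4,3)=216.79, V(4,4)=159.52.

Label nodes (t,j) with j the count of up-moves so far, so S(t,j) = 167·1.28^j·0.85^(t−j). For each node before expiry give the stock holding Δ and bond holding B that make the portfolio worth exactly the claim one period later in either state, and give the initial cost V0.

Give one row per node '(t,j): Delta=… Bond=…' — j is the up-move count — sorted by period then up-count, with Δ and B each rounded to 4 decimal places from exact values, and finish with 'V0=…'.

(0,0): Delta=-0.2629 Bond=132.6250
(1,0): Delta=0.2578 Bond=86.5596
(1,1): Delta=-0.3301 Bond=174.8489
(2,0): Delta=2.2116 Bond=-130.9963
(2,1): Delta=0.0055 Bond=150.5742
(2,2): Delta=-0.3735 Bond=223.4269
(3,0): Delta=-0.2819 Bond=97.2156
(3,1): Delta=2.5335 Bond=-208.2291
(3,2): Delta=-0.3209 Bond=258.1105
(3,3): Delta=-0.3803 Bond=272.7257
V0=88.7187

No-arbitrage ⇒ martingale measure with p* = (R−d)/(u−d) = 0.8372.
Terminal payoffs: V(4,0)=93.0600, V(4,1)=80.6300, V(4,2)=248.8800, V(4,3)=216.7900, V(4,4)=159.5200
Node (3,0) S=102.5589: V=(p*·80.6300+(1−p*)·93.0600)/1.21=68.3087; Δ=(80.6300−93.0600)/(131.2754−87.1750)=-0.2819; B=V−Δ·S=97.2156
Node (3,1) S=154.4416: V=(p*·248.8800+(1−p*)·80.6300)/1.21=183.0500; Δ=(248.8800−80.6300)/(197.6852−131.2754)=2.5335; B=V−Δ·S=-208.2291
Node (3,2) S=232.5709: V=(p*·216.7900+(1−p*)·248.8800)/1.21=183.4826; Δ=(216.7900−248.8800)/(297.6907−197.6852)=-0.3209; B=V−Δ·S=258.1105
Node (3,3) S=350.2244: V=(p*·159.5200+(1−p*)·216.7900)/1.21=139.5397; Δ=(159.5200−216.7900)/(448.2872−297.6907)=-0.3803; B=V−Δ·S=272.7257
Node (2,0) S=120.6575: V=(p*·183.0500+(1−p*)·68.3087)/1.21=135.8439; Δ=(183.0500−68.3087)/(154.4416−102.5589)=2.2116; B=V−Δ·S=-130.9963
Node (2,1) S=181.6960: V=(p*·183.4826+(1−p*)·183.0500)/1.21=151.5803; Δ=(183.4826−183.0500)/(232.5709−154.4416)=0.0055; B=V−Δ·S=150.5742
Node (2,2) S=273.6128: V=(p*·139.5397+(1−p*)·183.4826)/1.21=121.2340; Δ=(139.5397−183.4826)/(350.2244−232.5709)=-0.3735; B=V−Δ·S=223.4269
Node (1,0) S=141.9500: V=(p*·151.5803+(1−p*)·135.8439)/1.21=123.1558; Δ=(151.5803−135.8439)/(181.6960−120.6575)=0.2578; B=V−Δ·S=86.5596
Node (1,1) S=213.7600: V=(p*·121.2340+(1−p*)·151.5803)/1.21=104.2761; Δ=(121.2340−151.5803)/(273.6128−181.6960)=-0.3301; B=V−Δ·S=174.8489
Node (0,0) S=167.0000: V=(p*·104.2761+(1−p*)·123.1558)/1.21=88.7187; Δ=(104.2761−123.1558)/(213.7600−141.9500)=-0.2629; B=V−Δ·S=132.6250
Self-financing check: at every node Δ·S+B equals the discounted successor values.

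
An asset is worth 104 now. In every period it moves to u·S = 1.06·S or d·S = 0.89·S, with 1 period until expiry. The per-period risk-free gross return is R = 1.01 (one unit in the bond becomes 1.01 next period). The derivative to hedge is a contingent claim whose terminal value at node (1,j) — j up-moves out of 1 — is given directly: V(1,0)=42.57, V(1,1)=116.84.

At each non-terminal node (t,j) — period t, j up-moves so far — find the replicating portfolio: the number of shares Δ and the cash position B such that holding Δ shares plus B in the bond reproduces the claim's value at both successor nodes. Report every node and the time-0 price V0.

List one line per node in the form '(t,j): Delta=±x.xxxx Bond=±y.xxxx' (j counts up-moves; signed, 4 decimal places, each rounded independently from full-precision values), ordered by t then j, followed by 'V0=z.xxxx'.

(0,0): Delta=4.2008 Bond=-342.8270
V0=94.0553

The replicating-portfolio and risk-neutral prices coincide; use p* = (1.01−0.89)/(1.06−0.89) = 0.7059 for the latter.
Terminal payoffs: V(1,0)=42.5700, V(1,1)=116.8400
  t=0,j=0: stock 104.0000 → up 110.2400 (V=116.8400), down 92.5600 (V=42.5700). Price 94.0553; hedge Δ=4.2008, bond B=-342.8270.
Check: Δ(0,0)·S0 + B(0,0) = 94.0553 = V0.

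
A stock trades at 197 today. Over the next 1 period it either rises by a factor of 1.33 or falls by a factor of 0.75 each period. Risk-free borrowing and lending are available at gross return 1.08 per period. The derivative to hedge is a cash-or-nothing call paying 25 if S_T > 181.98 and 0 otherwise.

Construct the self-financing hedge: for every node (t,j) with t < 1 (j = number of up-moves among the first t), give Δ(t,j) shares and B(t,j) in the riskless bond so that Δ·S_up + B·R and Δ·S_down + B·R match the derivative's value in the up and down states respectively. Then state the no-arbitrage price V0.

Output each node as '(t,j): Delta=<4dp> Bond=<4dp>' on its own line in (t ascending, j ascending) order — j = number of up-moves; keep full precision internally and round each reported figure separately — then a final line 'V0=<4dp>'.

(0,0): Delta=0.2188 Bond=-29.9330
V0=13.1705

Since d<R<u, set p* = (R−d)/(u−d) = 0.5690; price each node as the discounted p*-expectation of its children.
Payoff layer (t=1): V(1,0)=0.0000, V(1,1)=25.0000
  t=0,j=0: stock 197.0000 → up 262.0100 (V=25.0000), down 147.7500 (V=0.0000). Price 13.1705; hedge Δ=0.2188, bond B=-29.9330.
Each (Δ,B) replicates both successor values, so the strategy is self-financing and V0 is arbitrage-free.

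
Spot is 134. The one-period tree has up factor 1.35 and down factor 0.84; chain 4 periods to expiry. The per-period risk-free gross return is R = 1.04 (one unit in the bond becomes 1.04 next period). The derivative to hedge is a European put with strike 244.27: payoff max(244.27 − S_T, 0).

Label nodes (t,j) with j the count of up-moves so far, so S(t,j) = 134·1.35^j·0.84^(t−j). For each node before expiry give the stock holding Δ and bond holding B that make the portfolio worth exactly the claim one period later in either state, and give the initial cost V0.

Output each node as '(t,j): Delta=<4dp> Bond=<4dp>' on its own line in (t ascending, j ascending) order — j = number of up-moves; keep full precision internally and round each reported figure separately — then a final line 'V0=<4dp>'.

(0,0): Delta=-0.7489 Bond=183.3114
(1,0): Delta=-0.9191 Bond=209.7986
(1,1): Delta=-0.5848 Bond=160.9541
(2,0): Delta=-1.0000 Bond=225.8413
(2,1): Delta=-0.8410 Bond=206.3317
(2,2): Delta=-0.3376 Bond=107.0362
(3,0): Delta=-1.0000 Bond=234.8750
(3,1): Delta=-1.0000 Bond=234.8750
(3,2): Delta=-0.6877 Bond=183.1355
(3,3): Delta=0.0000 Bond=0.0000
V0=82.9576

The replicating-portfolio and risk-neutral prices coincide; use p* = (1.04−0.84)/(1.35−0.84) = 0.3922 for the latter.
Payoff layer (t=4): V(4,0)=177.5552, V(4,1)=137.0498, V(4,2)=71.9519, V(4,3)=0.0000, V(4,4)=0.0000
(3,0): S=79.4223. Δ = (V_up−V_dn)/(S_up−S_dn) = (137.0498−177.5552)/(107.2202−66.7148) = -1.0000. V = [p*·137.0498 + (1−p*)·177.5552]/1.04 = 155.4527. B = V − Δ·S = 234.8750.
(3,1): S=127.6430. Δ = (V_up−V_dn)/(S_up−S_dn) = (71.9519−137.0498)/(172.3181−107.2202) = -1.0000. V = [p*·71.9519 + (1−p*)·137.0498]/1.04 = 107.2320. B = V − Δ·S = 234.8750.
(3,2): S=205.1406. Δ = (V_up−V_dn)/(S_up−S_dn) = (0.0000−71.9519)/(276.9398−172.3181) = -0.6877. V = [p*·0.0000 + (1−p*)·71.9519]/1.04 = 42.0533. B = V − Δ·S = 183.1355.
(3,3): S=329.6903. Δ = (V_up−V_dn)/(S_up−S_dn) = (0.0000−0.0000)/(445.0818−276.9398) = 0.0000. V = [p*·0.0000 + (1−p*)·0.0000]/1.04 = 0.0000. B = V − Δ·S = 0.0000.
(2,0): S=94.5504. Δ = (V_up−V_dn)/(S_up−S_dn) = (107.2320−155.4527)/(127.6430−79.4223) = -1.0000. V = [p*·107.2320 + (1−p*)·155.4527]/1.04 = 131.2909. B = V − Δ·S = 225.8413.
(2,1): S=151.9560. Δ = (V_up−V_dn)/(S_up−S_dn) = (42.0533−107.2320)/(205.1406−127.6430) = -0.8410. V = [p*·42.0533 + (1−p*)·107.2320]/1.04 = 78.5305. B = V − Δ·S = 206.3317.
(2,2): S=244.2150. Δ = (V_up−V_dn)/(S_up−S_dn) = (0.0000−42.0533)/(329.6903−205.1406) = -0.3376. V = [p*·0.0000 + (1−p*)·42.0533]/1.04 = 24.5787. B = V − Δ·S = 107.0362.
(1,0): S=112.5600. Δ = (V_up−V_dn)/(S_up−S_dn) = (78.5305−131.2909)/(151.9560−94.5504) = -0.9191. V = [p*·78.5305 + (1−p*)·131.2909]/1.04 = 106.3467. B = V − Δ·S = 209.7986.
(1,1): S=180.9000. Δ = (V_up−V_dn)/(S_up−S_dn) = (24.5787−78.5305)/(244.2150−151.9560) = -0.5848. V = [p*·24.5787 + (1−p*)·78.5305]/1.04 = 55.1663. B = V − Δ·S = 160.9541.
(0,0): S=134.0000. Δ = (V_up−V_dn)/(S_up−S_dn) = (55.1663−106.3467)/(180.9000−112.5600) = -0.7489. V = [p*·55.1663 + (1−p*)·106.3467]/1.04 = 82.9576. B = V − Δ·S = 183.3114.
Each (Δ,B) replicates both successor values, so the strategy is self-financing and V0 is arbitrage-free.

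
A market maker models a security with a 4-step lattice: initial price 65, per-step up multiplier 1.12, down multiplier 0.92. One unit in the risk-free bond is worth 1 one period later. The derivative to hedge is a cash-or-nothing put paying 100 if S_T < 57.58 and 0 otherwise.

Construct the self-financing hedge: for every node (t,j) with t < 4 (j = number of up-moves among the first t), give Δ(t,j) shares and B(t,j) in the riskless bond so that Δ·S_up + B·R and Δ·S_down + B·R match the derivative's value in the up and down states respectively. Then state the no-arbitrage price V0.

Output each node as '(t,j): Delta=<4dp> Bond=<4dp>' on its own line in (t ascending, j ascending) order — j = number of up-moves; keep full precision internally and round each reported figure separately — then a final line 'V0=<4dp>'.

No-arbitrage ⇒ martingale measure with p* = (R−d)/(u−d) = 0.4000.
Payoff layer (t=4): V(4,0)=100.0000, V(4,1)=100.0000, V(4,2)=0.0000, V(4,3)=0.0000, V(4,4)=0.0000
Node (3,0) S=50.6147: V=(p*·100.0000+(1−p*)·100.0000)/1=100.0000; Δ=(100.0000−100.0000)/(56.6885−46.5655)=0.0000; B=V−Δ·S=100.0000
Node (3,1) S=61.6179: V=(p*·0.0000+(1−p*)·100.0000)/1=60.0000; Δ=(0.0000−100.0000)/(69.0121−56.6885)=-8.1145; B=V−Δ·S=560.0000
Node (3,2) S=75.0131: V=(p*·0.0000+(1−p*)·0.0000)/1=0.0000; Δ=(0.0000−0.0000)/(84.0147−69.0121)=0.0000; B=V−Δ·S=0.0000
Node (3,3) S=91.3203: V=(p*·0.0000+(1−p*)·0.0000)/1=0.0000; Δ=(0.0000−0.0000)/(102.2788−84.0147)=0.0000; B=V−Δ·S=0.0000
Node (2,0) S=55.0160: V=(p*·60.0000+(1−p*)·100.0000)/1=84.0000; Δ=(60.0000−100.0000)/(61.6179−50.6147)=-3.6353; B=V−Δ·S=284.0000
Node (2,1) S=66.9760: V=(p*·0.0000+(1−p*)·60.0000)/1=36.0000; Δ=(0.0000−60.0000)/(75.0131−61.6179)=-4.4792; B=V−Δ·S=336.0000
Node (2,2) S=81.5360: V=(p*·0.0000+(1−p*)·0.0000)/1=0.0000; Δ=(0.0000−0.0000)/(91.3203−75.0131)=0.0000; B=V−Δ·S=0.0000
Node (1,0) S=59.8000: V=(p*·36.0000+(1−p*)·84.0000)/1=64.8000; Δ=(36.0000−84.0000)/(66.9760−55.0160)=-4.0134; B=V−Δ·S=304.8000
Node (1,1) S=72.8000: V=(p*·0.0000+(1−p*)·36.0000)/1=21.6000; Δ=(0.0000−36.0000)/(81.5360−66.9760)=-2.4725; B=V−Δ·S=201.6000
Node (0,0) S=65.0000: V=(p*·21.6000+(1−p*)·64.8000)/1=47.5200; Δ=(21.6000−64.8000)/(72.8000−59.8000)=-3.3231; B=V−Δ·S=263.5200
Self-financing check: at every node Δ·S+B equals the discounted successor values.

(0,0): Delta=-3.3231 Bond=263.5200
(1,0): Delta=-4.0134 Bond=304.8000
(1,1): Delta=-2.4725 Bond=201.6000
(2,0): Delta=-3.6353 Bond=284.0000
(2,1): Delta=-4.4792 Bond=336.0000
(2,2): Delta=0.0000 Bond=0.0000
(3,0): Delta=0.0000 Bond=100.0000
(3,1): Delta=-8.1145 Bond=560.0000
(3,2): Delta=0.0000 Bond=0.0000
(3,3): Delta=0.0000 Bond=0.0000
V0=47.5200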